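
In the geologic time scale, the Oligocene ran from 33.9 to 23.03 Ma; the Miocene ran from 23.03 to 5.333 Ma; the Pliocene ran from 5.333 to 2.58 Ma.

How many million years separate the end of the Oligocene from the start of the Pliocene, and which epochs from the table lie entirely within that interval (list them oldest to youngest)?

17.697 million years; Miocene

The Oligocene closes at 23.03 Ma and the Pliocene opens at 5.333 Ma, so the interval is 23.03 − 5.333 = 17.697 Myr.
An epoch fits inside if it starts at or after 23.03 Ma and ends at or before 5.333 Ma; oldest first that gives Miocene.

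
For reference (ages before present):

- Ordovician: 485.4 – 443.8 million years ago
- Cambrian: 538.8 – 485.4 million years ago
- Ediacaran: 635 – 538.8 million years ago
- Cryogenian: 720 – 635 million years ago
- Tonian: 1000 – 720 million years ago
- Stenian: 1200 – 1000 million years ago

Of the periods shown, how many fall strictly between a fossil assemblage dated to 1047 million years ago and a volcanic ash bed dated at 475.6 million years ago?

4

The older date is 1047 Ma and the younger is 475.6 Ma.
Periods with start < 1047 and end > 475.6 Ma: Tonian (1000–720), Cryogenian (720–635), Ediacaran (635–538.8), Cambrian (538.8–485.4).
That is 4 complete periods.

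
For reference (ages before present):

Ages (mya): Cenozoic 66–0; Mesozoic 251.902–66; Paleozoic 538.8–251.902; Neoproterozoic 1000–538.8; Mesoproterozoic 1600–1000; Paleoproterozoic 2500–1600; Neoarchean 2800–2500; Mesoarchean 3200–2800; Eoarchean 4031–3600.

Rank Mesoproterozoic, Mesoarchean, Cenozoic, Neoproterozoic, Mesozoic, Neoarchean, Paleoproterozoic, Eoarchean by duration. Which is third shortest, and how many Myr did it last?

Start − end for each: Mesoproterozoic 1600 − 1000 = 600; Mesoarchean 3200 − 2800 = 400; Cenozoic 66 − 0 = 66; Neoproterozoic 1000 − 538.8 = 461.2; Mesozoic 251.902 − 66 = 185.902; Neoarchean 2800 − 2500 = 300; Paleoproterozoic 2500 − 1600 = 900; Eoarchean 4031 − 3600 = 431.
Ranking these from shortest: Cenozoic < Mesozoic < Neoarchean < Mesoarchean < Eoarchean < Neoproterozoic < Mesoproterozoic < Paleoproterozoic.
Position 3 in that ranking is Neoarchean, which lasted 300 Myr.

Neoarchean, 300 million years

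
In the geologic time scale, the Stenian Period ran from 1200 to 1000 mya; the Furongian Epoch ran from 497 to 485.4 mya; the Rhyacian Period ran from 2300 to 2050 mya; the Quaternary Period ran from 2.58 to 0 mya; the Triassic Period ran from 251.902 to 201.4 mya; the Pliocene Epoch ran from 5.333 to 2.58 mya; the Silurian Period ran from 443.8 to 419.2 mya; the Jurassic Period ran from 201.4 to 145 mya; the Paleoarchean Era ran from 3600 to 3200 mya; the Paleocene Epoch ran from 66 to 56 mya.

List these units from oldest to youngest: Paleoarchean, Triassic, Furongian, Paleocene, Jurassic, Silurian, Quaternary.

Paleoarchean → Furongian → Silurian → Triassic → Jurassic → Paleocene → Quaternary

The oldest of these is Paleoarchean (starts 3600 Ma) and the youngest is Quaternary (ends 0 Ma).
In between, by decreasing start age: Furongian (497), Silurian (443.8), Triassic (251.902), Jurassic (201.4), Paleocene (66).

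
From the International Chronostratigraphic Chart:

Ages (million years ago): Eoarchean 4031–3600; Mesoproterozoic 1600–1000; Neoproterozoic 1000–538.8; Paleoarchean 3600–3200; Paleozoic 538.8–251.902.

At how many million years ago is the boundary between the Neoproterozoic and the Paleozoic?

The Neoproterozoic ends and the Paleozoic begins at 538.8 million years ago.

538.8 million years ago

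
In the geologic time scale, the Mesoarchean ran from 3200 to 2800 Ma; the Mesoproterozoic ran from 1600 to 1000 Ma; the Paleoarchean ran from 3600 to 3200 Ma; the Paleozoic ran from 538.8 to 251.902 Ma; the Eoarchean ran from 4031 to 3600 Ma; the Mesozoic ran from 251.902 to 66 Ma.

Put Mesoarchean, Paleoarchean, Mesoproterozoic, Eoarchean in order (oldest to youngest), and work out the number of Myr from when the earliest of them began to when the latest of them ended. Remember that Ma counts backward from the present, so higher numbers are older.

Eoarchean → Paleoarchean → Mesoarchean → Mesoproterozoic; total span 3031 Myr

Start ages (Ma): Eoarchean 4031, Paleoarchean 3600, Mesoarchean 3200, Mesoproterozoic 1600.
Ordered oldest to youngest: Eoarchean, Paleoarchean, Mesoarchean, Mesoproterozoic.
Span = 4031 − 1000 = 3031 Myr.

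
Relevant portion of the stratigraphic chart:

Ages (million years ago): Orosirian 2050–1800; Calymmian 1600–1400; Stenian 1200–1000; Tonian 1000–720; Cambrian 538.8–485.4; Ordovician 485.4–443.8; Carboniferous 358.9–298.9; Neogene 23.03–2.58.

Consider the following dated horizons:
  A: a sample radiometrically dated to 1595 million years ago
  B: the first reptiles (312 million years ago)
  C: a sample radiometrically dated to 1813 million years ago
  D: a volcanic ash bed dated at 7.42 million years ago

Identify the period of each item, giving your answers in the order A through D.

A: 1595 Ma lies in 1600–1400 Ma, so Calymmian.
B: 312 Ma lies in 358.9–298.9 Ma, so Carboniferous.
C: 1813 Ma lies in 2050–1800 Ma, so Orosirian.
D: 7.42 Ma lies in 23.03–2.58 Ma, so Neogene.

A — Calymmian; B — Carboniferous; C — Orosirian; D — Neogene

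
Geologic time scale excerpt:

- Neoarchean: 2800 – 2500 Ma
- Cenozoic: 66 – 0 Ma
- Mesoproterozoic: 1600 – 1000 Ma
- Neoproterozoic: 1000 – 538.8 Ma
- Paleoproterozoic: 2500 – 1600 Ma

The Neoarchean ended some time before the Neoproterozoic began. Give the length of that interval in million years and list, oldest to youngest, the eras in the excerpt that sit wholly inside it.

1500 million years; Paleoproterozoic, Mesoproterozoic

End of Neoarchean = 2500 Ma; start of Neoproterozoic = 1000 Ma.
Gap = 2500 − 1000 = 1500 Myr.
Eras wholly inside 2500–1000 Ma: Paleoproterozoic (2500–1600), Mesoproterozoic (1600–1000).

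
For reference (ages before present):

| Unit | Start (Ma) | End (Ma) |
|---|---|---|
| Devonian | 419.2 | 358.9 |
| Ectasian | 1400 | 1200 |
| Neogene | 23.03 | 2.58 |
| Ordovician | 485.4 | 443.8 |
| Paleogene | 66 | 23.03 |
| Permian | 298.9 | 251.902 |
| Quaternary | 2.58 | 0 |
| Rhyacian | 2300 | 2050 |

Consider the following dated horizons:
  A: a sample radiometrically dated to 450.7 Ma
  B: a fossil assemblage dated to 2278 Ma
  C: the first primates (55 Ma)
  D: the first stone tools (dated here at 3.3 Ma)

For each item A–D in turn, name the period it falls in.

A — Ordovician; B — Rhyacian; C — Paleogene; D — Neogene

A: 450.7 Ma lies in 485.4–443.8 Ma, so Ordovician.
B: 2278 Ma lies in 2300–2050 Ma, so Rhyacian.
C: 55 Ma lies in 66–23.03 Ma, so Paleogene.
D: 3.3 Ma lies in 23.03–2.58 Ma, so Neogene.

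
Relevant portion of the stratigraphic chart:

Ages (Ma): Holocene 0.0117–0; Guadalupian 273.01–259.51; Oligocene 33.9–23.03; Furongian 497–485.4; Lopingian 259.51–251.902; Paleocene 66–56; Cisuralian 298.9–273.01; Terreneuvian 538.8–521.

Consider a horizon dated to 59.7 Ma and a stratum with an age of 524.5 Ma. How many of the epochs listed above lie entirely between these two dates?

4

524.5 Ma sits inside the Terreneuvian (538.8–521) and 59.7 Ma inside the Paleocene (66–56); neither of those is wholly between the two dates.
The listed epochs lying completely between them are Furongian, Cisuralian, Guadalupian, Lopingian — 4 in all.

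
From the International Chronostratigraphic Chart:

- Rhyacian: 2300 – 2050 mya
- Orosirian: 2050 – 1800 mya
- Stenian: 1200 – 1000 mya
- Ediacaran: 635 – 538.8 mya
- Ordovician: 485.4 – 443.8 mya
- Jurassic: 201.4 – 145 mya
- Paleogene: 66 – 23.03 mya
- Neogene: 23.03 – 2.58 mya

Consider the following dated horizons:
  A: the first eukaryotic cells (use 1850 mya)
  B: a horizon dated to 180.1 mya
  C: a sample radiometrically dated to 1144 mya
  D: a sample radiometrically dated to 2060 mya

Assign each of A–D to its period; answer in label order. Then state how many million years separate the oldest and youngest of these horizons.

A: 1850 Ma lies in 2050–1800 Ma, so Orosirian.
B: 180.1 Ma lies in 201.4–145 Ma, so Jurassic.
C: 1144 Ma lies in 1200–1000 Ma, so Stenian.
D: 2060 Ma lies in 2300–2050 Ma, so Rhyacian.
Oldest = 2060 Ma, youngest = 180.1 Ma → span 1879.9 Myr.

A — Orosirian; B — Jurassic; C — Stenian; D — Rhyacian; span 1879.9 million years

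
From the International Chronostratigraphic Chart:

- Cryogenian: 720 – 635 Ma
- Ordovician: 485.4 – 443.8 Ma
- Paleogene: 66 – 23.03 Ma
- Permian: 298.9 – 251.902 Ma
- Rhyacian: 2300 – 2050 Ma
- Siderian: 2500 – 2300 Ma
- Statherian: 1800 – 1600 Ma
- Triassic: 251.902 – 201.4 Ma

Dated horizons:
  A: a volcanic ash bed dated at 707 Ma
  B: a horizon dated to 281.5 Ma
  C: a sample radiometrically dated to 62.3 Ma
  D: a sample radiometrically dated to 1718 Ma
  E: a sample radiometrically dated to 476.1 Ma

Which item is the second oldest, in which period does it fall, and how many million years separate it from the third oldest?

A, in the Cryogenian; 230.9 million years to E

Sorted oldest-first by Ma: D (1718), A (707), E (476.1), B (281.5), C (62.3).
The second oldest is A at 707 Ma, which lies in 720–635 Ma: the Cryogenian.
The third oldest is E at 476.1 Ma; separation = |707 − 476.1| = 230.9 Myr.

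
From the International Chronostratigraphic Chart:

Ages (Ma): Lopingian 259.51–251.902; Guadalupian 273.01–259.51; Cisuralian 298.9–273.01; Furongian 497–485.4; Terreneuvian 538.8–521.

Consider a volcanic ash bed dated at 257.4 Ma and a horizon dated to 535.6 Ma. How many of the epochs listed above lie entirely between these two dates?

3

535.6 Ma sits inside the Terreneuvian (538.8–521) and 257.4 Ma inside the Lopingian (259.51–251.902); neither of those is wholly between the two dates.
The listed epochs lying completely between them are Furongian, Cisuralian, Guadalupian — 3 in all.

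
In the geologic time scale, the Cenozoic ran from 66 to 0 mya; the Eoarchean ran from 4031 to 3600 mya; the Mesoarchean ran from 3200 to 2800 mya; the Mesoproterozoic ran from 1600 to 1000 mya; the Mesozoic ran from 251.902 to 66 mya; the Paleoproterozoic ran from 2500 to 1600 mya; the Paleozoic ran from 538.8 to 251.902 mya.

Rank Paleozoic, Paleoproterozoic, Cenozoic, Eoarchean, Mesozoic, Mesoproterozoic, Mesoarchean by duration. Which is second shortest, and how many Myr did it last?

Start − end for each: Paleozoic 538.8 − 251.902 = 286.898; Paleoproterozoic 2500 − 1600 = 900; Cenozoic 66 − 0 = 66; Eoarchean 4031 − 3600 = 431; Mesozoic 251.902 − 66 = 185.902; Mesoproterozoic 1600 − 1000 = 600; Mesoarchean 3200 − 2800 = 400.
Ranking these from shortest: Cenozoic < Mesozoic < Paleozoic < Mesoarchean < Eoarchean < Mesoproterozoic < Paleoproterozoic.
Position 2 in that ranking is Mesozoic, which lasted 185.902 Myr.

Mesozoic, 185.902 million years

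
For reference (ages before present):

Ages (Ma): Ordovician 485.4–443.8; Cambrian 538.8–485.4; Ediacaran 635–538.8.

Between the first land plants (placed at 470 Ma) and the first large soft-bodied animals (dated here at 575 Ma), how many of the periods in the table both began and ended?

575 Ma sits inside the Ediacaran (635–538.8) and 470 Ma inside the Ordovician (485.4–443.8); neither of those is wholly between the two dates.
The listed periods lying completely between them are Cambrian — 1 in all.

1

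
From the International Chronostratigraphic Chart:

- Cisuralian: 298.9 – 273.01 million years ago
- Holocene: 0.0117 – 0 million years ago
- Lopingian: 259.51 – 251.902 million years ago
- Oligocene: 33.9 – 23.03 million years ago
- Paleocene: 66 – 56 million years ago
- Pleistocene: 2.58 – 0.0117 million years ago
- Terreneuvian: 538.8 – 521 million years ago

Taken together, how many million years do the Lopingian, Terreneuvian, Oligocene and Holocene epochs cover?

36.2897 million years

Each duration: Lopingian = 7.608; Terreneuvian = 17.8; Oligocene = 10.87; Holocene = 0.0117.
Sum: 7.608 + 17.8 + 10.87 + 0.0117 = 36.2897 Myr.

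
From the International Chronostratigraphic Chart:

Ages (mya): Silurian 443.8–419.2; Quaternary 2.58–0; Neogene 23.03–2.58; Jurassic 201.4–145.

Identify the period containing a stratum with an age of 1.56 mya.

Quaternary

1.56 Ma lies between 2.58 and 0 Ma, so it falls in the Quaternary.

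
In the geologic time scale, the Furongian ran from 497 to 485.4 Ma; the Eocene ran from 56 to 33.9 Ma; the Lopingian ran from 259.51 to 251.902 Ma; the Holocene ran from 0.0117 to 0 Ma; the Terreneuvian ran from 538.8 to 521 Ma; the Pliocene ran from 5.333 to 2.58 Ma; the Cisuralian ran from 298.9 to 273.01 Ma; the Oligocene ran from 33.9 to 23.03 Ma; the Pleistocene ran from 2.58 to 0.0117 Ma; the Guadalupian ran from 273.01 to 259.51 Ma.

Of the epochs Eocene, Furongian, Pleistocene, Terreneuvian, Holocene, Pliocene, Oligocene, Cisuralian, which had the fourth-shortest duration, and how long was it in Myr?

Oligocene, 10.87 million years

Durations: Eocene 22.1; Furongian 11.6; Pleistocene 2.5683; Terreneuvian 17.8; Holocene 0.0117; Pliocene 2.753; Oligocene 10.87; Cisuralian 25.89 Myr.
Sorted shortest-first: Holocene (0.0117), Pleistocene (2.5683), Pliocene (2.753), Oligocene (10.87), Furongian (11.6), Terreneuvian (17.8), Eocene (22.1), Cisuralian (25.89).
The fourth shortest is Oligocene at 10.87 Myr.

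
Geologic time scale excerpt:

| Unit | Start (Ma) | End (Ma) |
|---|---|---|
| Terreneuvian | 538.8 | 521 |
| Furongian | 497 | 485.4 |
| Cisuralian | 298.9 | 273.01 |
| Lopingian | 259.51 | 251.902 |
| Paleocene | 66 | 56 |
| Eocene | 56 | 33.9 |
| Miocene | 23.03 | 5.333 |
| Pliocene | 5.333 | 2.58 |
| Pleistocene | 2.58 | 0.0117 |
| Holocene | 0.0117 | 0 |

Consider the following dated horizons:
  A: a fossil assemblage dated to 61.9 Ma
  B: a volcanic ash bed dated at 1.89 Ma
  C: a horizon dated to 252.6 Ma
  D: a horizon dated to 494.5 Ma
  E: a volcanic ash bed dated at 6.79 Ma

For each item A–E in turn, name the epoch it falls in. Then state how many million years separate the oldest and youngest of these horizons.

A: 61.9 Ma lies in 66–56 Ma, so Paleocene.
B: 1.89 Ma lies in 2.58–0.0117 Ma, so Pleistocene.
C: 252.6 Ma lies in 259.51–251.902 Ma, so Lopingian.
D: 494.5 Ma lies in 497–485.4 Ma, so Furongian.
E: 6.79 Ma lies in 23.03–5.333 Ma, so Miocene.
Oldest = 494.5 Ma, youngest = 1.89 Ma → span 492.61 Myr.

A — Paleocene; B — Pleistocene; C — Lopingian; D — Furongian; E — Miocene; span 492.61 million years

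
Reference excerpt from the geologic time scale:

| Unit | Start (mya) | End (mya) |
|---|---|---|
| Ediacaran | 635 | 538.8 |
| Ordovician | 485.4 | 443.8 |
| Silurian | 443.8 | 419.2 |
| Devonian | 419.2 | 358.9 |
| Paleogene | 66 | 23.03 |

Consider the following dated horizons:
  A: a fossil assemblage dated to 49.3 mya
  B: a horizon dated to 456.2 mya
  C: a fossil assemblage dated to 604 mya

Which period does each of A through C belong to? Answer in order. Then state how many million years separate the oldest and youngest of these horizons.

Match each age against the start–end ranges in the excerpt: A = 49.3 Ma → Paleogene (66–23.03); B = 456.2 Ma → Ordovician (485.4–443.8); C = 604 Ma → Ediacaran (635–538.8).
The largest age is 604 Ma and the smallest is 49.3 Ma; their difference is 554.7 Myr.

A — Paleogene; B — Ordovician; C — Ediacaran; span 554.7 million years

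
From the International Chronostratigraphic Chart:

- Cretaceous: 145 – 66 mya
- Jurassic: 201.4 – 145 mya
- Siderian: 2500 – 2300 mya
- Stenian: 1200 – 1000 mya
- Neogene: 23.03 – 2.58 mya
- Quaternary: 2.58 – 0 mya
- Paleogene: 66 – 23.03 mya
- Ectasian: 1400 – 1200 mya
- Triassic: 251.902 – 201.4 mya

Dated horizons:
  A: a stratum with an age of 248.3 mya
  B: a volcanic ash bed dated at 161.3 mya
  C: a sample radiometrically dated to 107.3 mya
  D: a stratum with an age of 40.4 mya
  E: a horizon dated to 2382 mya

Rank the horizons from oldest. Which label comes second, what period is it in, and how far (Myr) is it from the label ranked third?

Larger Ma means older, so oldest first: E 2382 > A 248.3 > B 161.3 > C 107.3 > D 40.4.
Counting 2 along gives A (248.3 Ma); the excerpt puts that inside the Triassic, 251.902–201.4 Ma.
Next in line is B (161.3 Ma), and 248.3 − 161.3 = 87 Myr.

A, in the Triassic; 87 million years to B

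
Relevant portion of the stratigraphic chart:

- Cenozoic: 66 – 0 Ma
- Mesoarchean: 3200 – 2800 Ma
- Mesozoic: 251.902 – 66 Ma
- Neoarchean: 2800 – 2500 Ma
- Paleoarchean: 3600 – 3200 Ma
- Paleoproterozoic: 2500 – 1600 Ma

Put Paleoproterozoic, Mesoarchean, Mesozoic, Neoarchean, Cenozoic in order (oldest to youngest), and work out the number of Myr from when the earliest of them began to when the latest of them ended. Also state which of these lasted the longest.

Start ages (Ma): Mesoarchean 3200, Neoarchean 2800, Paleoproterozoic 2500, Mesozoic 251.902, Cenozoic 66.
Ordered oldest to youngest: Mesoarchean, Neoarchean, Paleoproterozoic, Mesozoic, Cenozoic.
Span = 3200 − 0 = 3200 Myr.
Durations: Neoarchean 300, Mesozoic 185.902, Paleoproterozoic 900, Cenozoic 66, Mesoarchean 400 → longest is Paleoproterozoic (900 Myr).

Mesoarchean → Neoarchean → Paleoproterozoic → Mesozoic → Cenozoic; total span 3200 Myr; longest is Paleoproterozoic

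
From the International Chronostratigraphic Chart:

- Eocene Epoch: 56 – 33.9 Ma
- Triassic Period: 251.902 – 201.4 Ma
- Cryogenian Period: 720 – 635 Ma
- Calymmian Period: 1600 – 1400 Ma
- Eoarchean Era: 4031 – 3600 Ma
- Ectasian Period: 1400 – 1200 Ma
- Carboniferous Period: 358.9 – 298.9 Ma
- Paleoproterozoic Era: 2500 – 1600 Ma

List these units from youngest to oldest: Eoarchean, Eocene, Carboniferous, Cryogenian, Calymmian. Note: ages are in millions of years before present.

Eocene → Carboniferous → Cryogenian → Calymmian → Eoarchean

The oldest of these is Eoarchean (starts 4031 Ma) and the youngest is Eocene (ends 33.9 Ma).
In between, by decreasing start age: Calymmian (1600), Cryogenian (720), Carboniferous (358.9).
Listing youngest first means reversing that sequence.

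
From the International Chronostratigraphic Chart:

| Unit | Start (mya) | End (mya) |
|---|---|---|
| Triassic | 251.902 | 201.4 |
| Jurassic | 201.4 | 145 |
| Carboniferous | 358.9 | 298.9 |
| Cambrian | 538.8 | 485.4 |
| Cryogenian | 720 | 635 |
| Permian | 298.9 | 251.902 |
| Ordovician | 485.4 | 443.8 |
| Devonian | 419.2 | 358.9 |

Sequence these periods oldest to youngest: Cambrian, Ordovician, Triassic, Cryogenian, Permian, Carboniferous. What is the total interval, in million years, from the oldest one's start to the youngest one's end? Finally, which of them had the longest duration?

From the excerpt: Cambrian 538.8–485.4; Ordovician 485.4–443.8; Triassic 251.902–201.4; Cryogenian 720–635; Permian 298.9–251.902; Carboniferous 358.9–298.9 (Ma).
Larger Ma is earlier, so the oldest is Cryogenian and the youngest is Triassic; oldest to youngest: Cryogenian, Cambrian, Ordovician, Carboniferous, Permian, Triassic.
Oldest start 720 minus youngest end 201.4 gives 518.6 Myr overall.
Individual lengths (start − end): Cambrian 53.4; Cryogenian 85; Permian 46.998; Ordovician 41.6; Triassic 50.502; Carboniferous 60. The largest is Cryogenian at 85 Myr.

Cryogenian, Cambrian, Ordovician, Carboniferous, Permian, Triassic; total span 518.6 Myr; longest is Cryogenian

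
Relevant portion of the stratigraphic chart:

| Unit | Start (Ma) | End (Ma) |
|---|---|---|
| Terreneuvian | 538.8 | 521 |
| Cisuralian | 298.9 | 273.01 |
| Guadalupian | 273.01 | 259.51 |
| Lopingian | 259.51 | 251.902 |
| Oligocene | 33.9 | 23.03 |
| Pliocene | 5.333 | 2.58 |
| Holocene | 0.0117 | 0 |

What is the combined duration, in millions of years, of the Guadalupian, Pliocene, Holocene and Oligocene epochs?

Duration is start − end for each: (273.01 − 259.51) + (5.333 − 2.58) + (0.0117 − 0) + (33.9 − 23.03).
That is 13.5 + 2.753 + 0.0117 + 10.87, which totals 27.1347 million years.

27.1347 million years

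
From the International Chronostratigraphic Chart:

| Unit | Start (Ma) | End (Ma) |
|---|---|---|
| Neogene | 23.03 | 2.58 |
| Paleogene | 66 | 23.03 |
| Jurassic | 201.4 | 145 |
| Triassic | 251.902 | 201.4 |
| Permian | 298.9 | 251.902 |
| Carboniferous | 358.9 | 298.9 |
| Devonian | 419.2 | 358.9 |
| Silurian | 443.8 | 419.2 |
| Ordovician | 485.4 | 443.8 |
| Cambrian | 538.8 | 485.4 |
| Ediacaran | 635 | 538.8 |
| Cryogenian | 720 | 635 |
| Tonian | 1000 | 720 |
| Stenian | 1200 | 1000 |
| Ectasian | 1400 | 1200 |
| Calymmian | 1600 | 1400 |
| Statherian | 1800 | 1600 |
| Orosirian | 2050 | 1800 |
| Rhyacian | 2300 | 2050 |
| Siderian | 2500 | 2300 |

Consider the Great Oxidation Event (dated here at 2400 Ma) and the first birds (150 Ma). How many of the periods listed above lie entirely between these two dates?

16

The older date is 2400 Ma and the younger is 150 Ma.
Periods with start < 2400 and end > 150 Ma: Rhyacian (2300–2050), Orosirian (2050–1800), Statherian (1800–1600), Calymmian (1600–1400), Ectasian (1400–1200), Stenian (1200–1000), Tonian (1000–720), Cryogenian (720–635), Ediacaran (635–538.8), Cambrian (538.8–485.4), Ordovician (485.4–443.8), Silurian (443.8–419.2), Devonian (419.2–358.9), Carboniferous (358.9–298.9), Permian (298.9–251.902), Triassic (251.902–201.4).
That is 16 complete periods.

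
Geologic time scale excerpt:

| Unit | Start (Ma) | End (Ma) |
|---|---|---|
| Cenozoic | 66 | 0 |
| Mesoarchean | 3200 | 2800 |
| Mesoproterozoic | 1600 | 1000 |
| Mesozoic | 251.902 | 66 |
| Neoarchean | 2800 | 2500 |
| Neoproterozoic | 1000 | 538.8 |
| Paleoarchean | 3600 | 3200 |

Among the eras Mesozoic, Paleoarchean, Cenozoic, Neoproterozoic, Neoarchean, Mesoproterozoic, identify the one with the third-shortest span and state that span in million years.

Neoarchean, 300 million years

Durations: Mesozoic 185.902; Paleoarchean 400; Cenozoic 66; Neoproterozoic 461.2; Neoarchean 300; Mesoproterozoic 600 Myr.
Sorted shortest-first: Cenozoic (66), Mesozoic (185.902), Neoarchean (300), Paleoarchean (400), Neoproterozoic (461.2), Mesoproterozoic (600).
The third shortest is Neoarchean at 300 Myr.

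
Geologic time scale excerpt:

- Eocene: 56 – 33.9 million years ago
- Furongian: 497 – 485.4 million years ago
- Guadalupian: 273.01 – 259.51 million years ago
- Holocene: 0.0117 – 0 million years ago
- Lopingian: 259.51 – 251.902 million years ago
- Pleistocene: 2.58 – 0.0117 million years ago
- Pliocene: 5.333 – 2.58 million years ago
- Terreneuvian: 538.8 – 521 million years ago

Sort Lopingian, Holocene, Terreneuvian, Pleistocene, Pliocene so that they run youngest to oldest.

Holocene, Pleistocene, Pliocene, Lopingian, Terreneuvian

The oldest of these is Terreneuvian (starts 538.8 Ma) and the youngest is Holocene (ends 0 Ma).
In between, by decreasing start age: Lopingian (259.51), Pliocene (5.333), Pleistocene (2.58).
Listing youngest first means reversing that sequence.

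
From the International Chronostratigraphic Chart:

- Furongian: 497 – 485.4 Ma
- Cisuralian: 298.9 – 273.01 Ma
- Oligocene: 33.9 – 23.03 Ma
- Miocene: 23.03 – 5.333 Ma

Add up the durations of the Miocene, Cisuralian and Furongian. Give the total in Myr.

Each duration: Miocene = 17.697; Cisuralian = 25.89; Furongian = 11.6.
Sum: 17.697 + 25.89 + 11.6 = 55.187 Myr.

55.187 million years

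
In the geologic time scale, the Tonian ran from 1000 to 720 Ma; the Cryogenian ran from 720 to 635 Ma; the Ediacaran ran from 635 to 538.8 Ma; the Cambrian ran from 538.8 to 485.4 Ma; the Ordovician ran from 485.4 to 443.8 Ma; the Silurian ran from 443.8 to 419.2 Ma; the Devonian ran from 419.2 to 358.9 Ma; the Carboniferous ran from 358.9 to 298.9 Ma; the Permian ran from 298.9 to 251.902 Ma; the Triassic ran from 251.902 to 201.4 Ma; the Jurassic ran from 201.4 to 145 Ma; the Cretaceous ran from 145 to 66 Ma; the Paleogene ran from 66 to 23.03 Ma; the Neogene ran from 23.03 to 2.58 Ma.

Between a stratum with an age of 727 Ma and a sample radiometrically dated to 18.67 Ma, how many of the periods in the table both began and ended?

The older date is 727 Ma and the younger is 18.67 Ma.
Periods with start < 727 and end > 18.67 Ma: Cryogenian (720–635), Ediacaran (635–538.8), Cambrian (538.8–485.4), Ordovician (485.4–443.8), Silurian (443.8–419.2), Devonian (419.2–358.9), Carboniferous (358.9–298.9), Permian (298.9–251.902), Triassic (251.902–201.4), Jurassic (201.4–145), Cretaceous (145–66), Paleogene (66–23.03).
That is 12 complete periods.

12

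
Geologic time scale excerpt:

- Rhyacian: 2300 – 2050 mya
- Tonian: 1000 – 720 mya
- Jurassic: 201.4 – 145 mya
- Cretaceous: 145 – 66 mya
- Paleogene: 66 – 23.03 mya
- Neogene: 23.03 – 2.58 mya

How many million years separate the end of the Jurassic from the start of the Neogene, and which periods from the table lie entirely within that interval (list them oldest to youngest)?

The Jurassic closes at 145 Ma and the Neogene opens at 23.03 Ma, so the interval is 145 − 23.03 = 121.97 Myr.
A period fits inside if it starts at or after 145 Ma and ends at or before 23.03 Ma; oldest first that gives Cretaceous, Paleogene.

121.97 million years; Cretaceous, Paleogene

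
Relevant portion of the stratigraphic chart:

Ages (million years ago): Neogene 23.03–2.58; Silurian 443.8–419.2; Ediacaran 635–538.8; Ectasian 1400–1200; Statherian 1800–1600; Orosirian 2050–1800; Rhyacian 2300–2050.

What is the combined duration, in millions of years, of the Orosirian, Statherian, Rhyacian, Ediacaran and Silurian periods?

820.8 million years

Each duration: Orosirian = 250; Statherian = 200; Rhyacian = 250; Ediacaran = 96.2; Silurian = 24.6.
Sum: 250 + 200 + 250 + 96.2 + 24.6 = 820.8 Myr.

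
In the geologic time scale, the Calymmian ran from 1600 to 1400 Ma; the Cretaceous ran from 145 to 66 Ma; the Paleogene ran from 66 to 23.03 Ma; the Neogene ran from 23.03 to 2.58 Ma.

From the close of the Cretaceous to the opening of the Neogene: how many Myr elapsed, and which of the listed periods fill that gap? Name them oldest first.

The Cretaceous closes at 66 Ma and the Neogene opens at 23.03 Ma, so the interval is 66 − 23.03 = 42.97 Myr.
A period fits inside if it starts at or after 66 Ma and ends at or before 23.03 Ma; oldest first that gives Paleogene.

42.97 million years; Paleogene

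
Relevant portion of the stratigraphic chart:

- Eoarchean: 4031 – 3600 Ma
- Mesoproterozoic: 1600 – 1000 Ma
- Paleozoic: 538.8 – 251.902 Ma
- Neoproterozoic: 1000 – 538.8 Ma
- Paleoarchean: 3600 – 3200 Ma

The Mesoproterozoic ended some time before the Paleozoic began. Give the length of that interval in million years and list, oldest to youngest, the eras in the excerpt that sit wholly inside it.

461.2 million years; Neoproterozoic

End of Mesoproterozoic = 1000 Ma; start of Paleozoic = 538.8 Ma.
Gap = 1000 − 538.8 = 461.2 Myr.
Eras wholly inside 1000–538.8 Ma: Neoproterozoic (1000–538.8).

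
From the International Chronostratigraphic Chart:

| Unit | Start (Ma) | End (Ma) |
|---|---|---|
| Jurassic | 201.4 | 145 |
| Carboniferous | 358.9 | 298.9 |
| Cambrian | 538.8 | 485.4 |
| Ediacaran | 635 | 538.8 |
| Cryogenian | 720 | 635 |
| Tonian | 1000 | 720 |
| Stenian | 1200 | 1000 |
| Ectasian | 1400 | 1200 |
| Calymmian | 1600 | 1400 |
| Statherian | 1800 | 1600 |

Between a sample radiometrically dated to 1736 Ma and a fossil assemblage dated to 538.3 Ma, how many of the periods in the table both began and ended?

1736 Ma sits inside the Statherian (1800–1600) and 538.3 Ma inside the Cambrian (538.8–485.4); neither of those is wholly between the two dates.
The listed periods lying completely between them are Calymmian, Ectasian, Stenian, Tonian, Cryogenian, Ediacaran — 6 in all.

6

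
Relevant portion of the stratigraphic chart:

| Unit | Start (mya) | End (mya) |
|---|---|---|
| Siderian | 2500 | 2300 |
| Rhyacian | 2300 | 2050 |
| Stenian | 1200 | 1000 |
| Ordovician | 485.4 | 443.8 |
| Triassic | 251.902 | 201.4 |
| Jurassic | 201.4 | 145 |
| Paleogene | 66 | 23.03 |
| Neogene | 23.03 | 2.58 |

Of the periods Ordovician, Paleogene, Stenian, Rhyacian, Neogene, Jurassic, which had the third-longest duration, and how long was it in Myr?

Start − end for each: Ordovician 485.4 − 443.8 = 41.6; Paleogene 66 − 23.03 = 42.97; Stenian 1200 − 1000 = 200; Rhyacian 2300 − 2050 = 250; Neogene 23.03 − 2.58 = 20.45; Jurassic 201.4 − 145 = 56.4.
Ranking these from longest: Rhyacian > Stenian > Jurassic > Paleogene > Ordovician > Neogene.
Position 3 in that ranking is Jurassic, which lasted 56.4 Myr.

Jurassic, 56.4 million years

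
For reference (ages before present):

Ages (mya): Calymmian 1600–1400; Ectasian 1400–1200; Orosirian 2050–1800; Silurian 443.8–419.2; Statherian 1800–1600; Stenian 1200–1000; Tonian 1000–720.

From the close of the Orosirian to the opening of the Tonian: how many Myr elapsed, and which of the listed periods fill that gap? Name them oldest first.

The Orosirian closes at 1800 Ma and the Tonian opens at 1000 Ma, so the interval is 1800 − 1000 = 800 Myr.
A period fits inside if it starts at or after 1800 Ma and ends at or before 1000 Ma; oldest first that gives Statherian, Calymmian, Ectasian, Stenian.

800 million years; Statherian, Calymmian, Ectasian, Stenian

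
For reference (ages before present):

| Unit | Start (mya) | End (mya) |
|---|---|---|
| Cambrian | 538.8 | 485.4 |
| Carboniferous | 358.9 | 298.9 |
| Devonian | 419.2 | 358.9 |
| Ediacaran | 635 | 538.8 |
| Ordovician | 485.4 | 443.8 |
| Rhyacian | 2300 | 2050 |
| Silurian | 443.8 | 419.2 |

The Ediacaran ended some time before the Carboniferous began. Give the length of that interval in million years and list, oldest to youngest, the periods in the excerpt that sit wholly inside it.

The Ediacaran closes at 538.8 Ma and the Carboniferous opens at 358.9 Ma, so the interval is 538.8 − 358.9 = 179.9 Myr.
A period fits inside if it starts at or after 538.8 Ma and ends at or before 358.9 Ma; oldest first that gives Cambrian, Ordovician, Silurian, Devonian.

179.9 million years; Cambrian, Ordovician, Silurian, Devonian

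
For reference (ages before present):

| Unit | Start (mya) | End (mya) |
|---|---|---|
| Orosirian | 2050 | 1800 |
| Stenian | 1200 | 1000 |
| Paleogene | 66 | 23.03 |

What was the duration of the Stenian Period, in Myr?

1200 − 1000 = 200 million years.

200 million years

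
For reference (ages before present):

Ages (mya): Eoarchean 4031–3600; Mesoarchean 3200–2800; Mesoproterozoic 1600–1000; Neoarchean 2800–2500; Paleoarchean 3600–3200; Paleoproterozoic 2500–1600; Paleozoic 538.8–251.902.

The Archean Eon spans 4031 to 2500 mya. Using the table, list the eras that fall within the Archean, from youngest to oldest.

Eras with both bounds inside 4031–2500 Ma: Neoarchean (2800–2500), Mesoarchean (3200–2800), Paleoarchean (3600–3200), Eoarchean (4031–3600).

Neoarchean, Mesoarchean, Paleoarchean, Eoarchean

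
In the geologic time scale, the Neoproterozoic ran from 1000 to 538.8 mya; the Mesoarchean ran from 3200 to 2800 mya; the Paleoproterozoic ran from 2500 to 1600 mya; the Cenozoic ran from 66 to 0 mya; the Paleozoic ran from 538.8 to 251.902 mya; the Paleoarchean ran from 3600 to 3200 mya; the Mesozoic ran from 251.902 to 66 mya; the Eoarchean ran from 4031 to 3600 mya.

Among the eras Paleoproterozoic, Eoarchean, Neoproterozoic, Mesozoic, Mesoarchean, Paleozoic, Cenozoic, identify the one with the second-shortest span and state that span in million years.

Mesozoic, 185.902 million years

Start − end for each: Paleoproterozoic 2500 − 1600 = 900; Eoarchean 4031 − 3600 = 431; Neoproterozoic 1000 − 538.8 = 461.2; Mesozoic 251.902 − 66 = 185.902; Mesoarchean 3200 − 2800 = 400; Paleozoic 538.8 − 251.902 = 286.898; Cenozoic 66 − 0 = 66.
Ranking these from shortest: Cenozoic < Mesozoic < Paleozoic < Mesoarchean < Eoarchean < Neoproterozoic < Paleoproterozoic.
Position 2 in that ranking is Mesozoic, which lasted 185.902 Myr.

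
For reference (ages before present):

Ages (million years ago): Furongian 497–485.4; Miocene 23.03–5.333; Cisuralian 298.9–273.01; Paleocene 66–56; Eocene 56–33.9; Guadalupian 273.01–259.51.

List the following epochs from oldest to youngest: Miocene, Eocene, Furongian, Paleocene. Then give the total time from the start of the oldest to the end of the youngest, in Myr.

Start ages (Ma): Furongian 497, Paleocene 66, Eocene 56, Miocene 23.03.
Ordered oldest to youngest: Furongian, Paleocene, Eocene, Miocene.
Span = 497 − 5.333 = 491.667 Myr.

Furongian, Paleocene, Eocene, Miocene; total span 491.667 Myr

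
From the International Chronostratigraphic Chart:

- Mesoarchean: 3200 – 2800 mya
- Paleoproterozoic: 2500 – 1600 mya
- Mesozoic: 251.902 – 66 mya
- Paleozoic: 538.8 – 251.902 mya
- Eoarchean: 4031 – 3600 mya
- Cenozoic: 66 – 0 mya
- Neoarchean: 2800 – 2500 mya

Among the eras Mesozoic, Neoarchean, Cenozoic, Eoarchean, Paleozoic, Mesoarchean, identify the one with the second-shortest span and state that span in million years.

Mesozoic, 185.902 million years

Durations: Mesozoic 185.902; Neoarchean 300; Cenozoic 66; Eoarchean 431; Paleozoic 286.898; Mesoarchean 400 Myr.
Sorted shortest-first: Cenozoic (66), Mesozoic (185.902), Paleozoic (286.898), Neoarchean (300), Mesoarchean (400), Eoarchean (431).
The second shortest is Mesozoic at 185.902 Myr.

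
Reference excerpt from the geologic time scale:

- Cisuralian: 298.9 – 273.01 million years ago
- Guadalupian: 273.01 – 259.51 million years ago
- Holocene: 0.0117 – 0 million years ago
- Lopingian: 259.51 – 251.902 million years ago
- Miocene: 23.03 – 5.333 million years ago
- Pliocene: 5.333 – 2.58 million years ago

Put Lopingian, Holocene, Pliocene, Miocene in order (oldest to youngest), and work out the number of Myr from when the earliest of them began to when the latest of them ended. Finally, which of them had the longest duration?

From the excerpt: Lopingian 259.51–251.902; Holocene 0.0117–0; Pliocene 5.333–2.58; Miocene 23.03–5.333 (Ma).
Larger Ma is earlier, so the oldest is Lopingian and the youngest is Holocene; oldest to youngest: Lopingian, Miocene, Pliocene, Holocene.
Oldest start 259.51 minus youngest end 0 gives 259.51 Myr overall.
Individual lengths (start − end): Pliocene 2.753; Holocene 0.0117; Lopingian 7.608; Miocene 17.697. The largest is Miocene at 17.697 Myr.

Lopingian, Miocene, Pliocene, Holocene; total span 259.51 Myr; longest is Miocene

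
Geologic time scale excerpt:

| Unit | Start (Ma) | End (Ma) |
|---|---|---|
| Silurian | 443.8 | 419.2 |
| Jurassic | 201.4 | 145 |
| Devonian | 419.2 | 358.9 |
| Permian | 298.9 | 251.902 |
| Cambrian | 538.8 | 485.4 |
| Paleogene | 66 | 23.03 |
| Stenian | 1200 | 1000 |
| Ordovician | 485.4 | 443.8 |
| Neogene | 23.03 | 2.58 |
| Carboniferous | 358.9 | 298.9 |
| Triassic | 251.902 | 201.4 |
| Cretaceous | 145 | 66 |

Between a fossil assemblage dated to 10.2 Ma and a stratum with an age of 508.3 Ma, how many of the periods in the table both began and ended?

508.3 Ma sits inside the Cambrian (538.8–485.4) and 10.2 Ma inside the Neogene (23.03–2.58); neither of those is wholly between the two dates.
The listed periods lying completely between them are Ordovician, Silurian, Devonian, Carboniferous, Permian, Triassic, Jurassic, Cretaceous, Paleogene — 9 in all.

9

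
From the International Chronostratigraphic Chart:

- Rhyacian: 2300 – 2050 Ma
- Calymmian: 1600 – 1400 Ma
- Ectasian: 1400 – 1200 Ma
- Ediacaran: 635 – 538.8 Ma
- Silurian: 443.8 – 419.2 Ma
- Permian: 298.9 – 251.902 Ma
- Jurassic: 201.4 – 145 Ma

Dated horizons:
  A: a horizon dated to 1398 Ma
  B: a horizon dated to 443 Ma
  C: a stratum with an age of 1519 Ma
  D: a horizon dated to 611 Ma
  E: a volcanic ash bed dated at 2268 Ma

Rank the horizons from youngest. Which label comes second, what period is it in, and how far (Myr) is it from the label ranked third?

D, in the Ediacaran; 787 million years to A

Smaller Ma means younger, so youngest first: B 443 < D 611 < A 1398 < C 1519 < E 2268.
Counting 2 along gives D (611 Ma); the excerpt puts that inside the Ediacaran, 635–538.8 Ma.
Next in line is A (1398 Ma), and 1398 − 611 = 787 Myr.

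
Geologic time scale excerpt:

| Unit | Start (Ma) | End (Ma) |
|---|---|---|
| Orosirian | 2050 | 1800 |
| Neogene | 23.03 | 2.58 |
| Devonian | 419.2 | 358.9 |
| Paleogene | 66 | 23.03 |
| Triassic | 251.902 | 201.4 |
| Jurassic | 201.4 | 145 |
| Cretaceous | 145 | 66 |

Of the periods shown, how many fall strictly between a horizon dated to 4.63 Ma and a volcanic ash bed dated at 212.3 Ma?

The older date is 212.3 Ma and the younger is 4.63 Ma.
Periods with start < 212.3 and end > 4.63 Ma: Jurassic (201.4–145), Cretaceous (145–66), Paleogene (66–23.03).
That is 3 complete periods.

3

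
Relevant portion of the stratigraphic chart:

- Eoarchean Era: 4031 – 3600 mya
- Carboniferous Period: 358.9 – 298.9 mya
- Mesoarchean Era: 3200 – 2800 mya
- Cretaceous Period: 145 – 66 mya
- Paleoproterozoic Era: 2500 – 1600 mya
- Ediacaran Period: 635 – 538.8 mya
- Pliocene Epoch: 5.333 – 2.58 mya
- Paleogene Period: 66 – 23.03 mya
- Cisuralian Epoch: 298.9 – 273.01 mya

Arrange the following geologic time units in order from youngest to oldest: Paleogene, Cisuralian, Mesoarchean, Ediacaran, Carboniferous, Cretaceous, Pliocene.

Pliocene, Paleogene, Cretaceous, Cisuralian, Carboniferous, Ediacaran, Mesoarchean

Read off each span (Ma): Paleogene 66–23.03; Cisuralian 298.9–273.01; Mesoarchean 3200–2800; Ediacaran 635–538.8; Carboniferous 358.9–298.9; Cretaceous 145–66; Pliocene 5.333–2.58.
Larger Ma is older, so oldest→youngest is Mesoarchean, Ediacaran, Carboniferous, Cisuralian, Cretaceous, Paleogene, Pliocene; reverse it for youngest→oldest.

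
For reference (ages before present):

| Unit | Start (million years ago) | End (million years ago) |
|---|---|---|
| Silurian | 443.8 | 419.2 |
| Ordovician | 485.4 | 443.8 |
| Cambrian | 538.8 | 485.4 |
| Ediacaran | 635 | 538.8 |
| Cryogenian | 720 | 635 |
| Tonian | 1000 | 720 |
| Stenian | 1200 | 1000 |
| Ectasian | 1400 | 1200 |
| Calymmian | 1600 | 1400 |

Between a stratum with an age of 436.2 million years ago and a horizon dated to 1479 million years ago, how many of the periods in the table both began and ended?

The older date is 1479 Ma and the younger is 436.2 Ma.
Periods with start < 1479 and end > 436.2 Ma: Ectasian (1400–1200), Stenian (1200–1000), Tonian (1000–720), Cryogenian (720–635), Ediacaran (635–538.8), Cambrian (538.8–485.4), Ordovician (485.4–443.8).
That is 7 complete periods.

7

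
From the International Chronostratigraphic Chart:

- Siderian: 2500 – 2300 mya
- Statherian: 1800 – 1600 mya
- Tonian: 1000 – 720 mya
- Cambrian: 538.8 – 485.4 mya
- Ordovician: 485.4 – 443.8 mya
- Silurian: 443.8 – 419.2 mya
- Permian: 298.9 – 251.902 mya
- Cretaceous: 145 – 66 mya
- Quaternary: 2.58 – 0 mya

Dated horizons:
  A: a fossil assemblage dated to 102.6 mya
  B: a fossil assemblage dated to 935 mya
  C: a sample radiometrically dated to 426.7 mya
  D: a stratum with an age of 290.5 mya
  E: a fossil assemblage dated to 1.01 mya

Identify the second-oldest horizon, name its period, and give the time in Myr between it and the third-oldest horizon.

C, in the Silurian; 136.2 million years to D

Sorted oldest-first by Ma: B (935), C (426.7), D (290.5), A (102.6), E (1.01).
The second oldest is C at 426.7 Ma, which lies in 443.8–419.2 Ma: the Silurian.
The third oldest is D at 290.5 Ma; separation = |426.7 − 290.5| = 136.2 Myr.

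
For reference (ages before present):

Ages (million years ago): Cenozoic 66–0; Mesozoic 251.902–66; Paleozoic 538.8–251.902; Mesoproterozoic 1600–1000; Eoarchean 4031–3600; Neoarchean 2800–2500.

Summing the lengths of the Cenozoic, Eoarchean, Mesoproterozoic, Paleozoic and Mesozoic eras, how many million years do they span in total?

Duration is start − end for each: (66 − 0) + (4031 − 3600) + (1600 − 1000) + (538.8 − 251.902) + (251.902 − 66).
That is 66 + 431 + 600 + 286.898 + 185.902, which totals 1569.8 million years.

1569.8 million years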